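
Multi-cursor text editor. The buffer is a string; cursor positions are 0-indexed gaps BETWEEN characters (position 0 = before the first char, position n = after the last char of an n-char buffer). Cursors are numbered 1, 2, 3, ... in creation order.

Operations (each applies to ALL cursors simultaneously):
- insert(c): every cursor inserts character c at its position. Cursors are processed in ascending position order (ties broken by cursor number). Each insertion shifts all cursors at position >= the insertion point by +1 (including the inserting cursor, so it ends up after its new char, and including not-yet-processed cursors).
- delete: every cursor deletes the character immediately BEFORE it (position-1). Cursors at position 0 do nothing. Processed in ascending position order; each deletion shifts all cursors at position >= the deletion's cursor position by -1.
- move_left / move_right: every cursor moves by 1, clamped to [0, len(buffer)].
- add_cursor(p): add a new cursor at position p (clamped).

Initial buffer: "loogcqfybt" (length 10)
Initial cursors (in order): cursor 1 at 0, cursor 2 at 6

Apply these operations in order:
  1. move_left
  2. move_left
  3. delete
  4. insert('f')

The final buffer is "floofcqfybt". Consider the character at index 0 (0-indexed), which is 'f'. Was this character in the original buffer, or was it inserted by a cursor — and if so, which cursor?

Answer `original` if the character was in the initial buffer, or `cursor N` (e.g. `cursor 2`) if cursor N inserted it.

After op 1 (move_left): buffer="loogcqfybt" (len 10), cursors c1@0 c2@5, authorship ..........
After op 2 (move_left): buffer="loogcqfybt" (len 10), cursors c1@0 c2@4, authorship ..........
After op 3 (delete): buffer="loocqfybt" (len 9), cursors c1@0 c2@3, authorship .........
After op 4 (insert('f')): buffer="floofcqfybt" (len 11), cursors c1@1 c2@5, authorship 1...2......
Authorship (.=original, N=cursor N): 1 . . . 2 . . . . . .
Index 0: author = 1

Answer: cursor 1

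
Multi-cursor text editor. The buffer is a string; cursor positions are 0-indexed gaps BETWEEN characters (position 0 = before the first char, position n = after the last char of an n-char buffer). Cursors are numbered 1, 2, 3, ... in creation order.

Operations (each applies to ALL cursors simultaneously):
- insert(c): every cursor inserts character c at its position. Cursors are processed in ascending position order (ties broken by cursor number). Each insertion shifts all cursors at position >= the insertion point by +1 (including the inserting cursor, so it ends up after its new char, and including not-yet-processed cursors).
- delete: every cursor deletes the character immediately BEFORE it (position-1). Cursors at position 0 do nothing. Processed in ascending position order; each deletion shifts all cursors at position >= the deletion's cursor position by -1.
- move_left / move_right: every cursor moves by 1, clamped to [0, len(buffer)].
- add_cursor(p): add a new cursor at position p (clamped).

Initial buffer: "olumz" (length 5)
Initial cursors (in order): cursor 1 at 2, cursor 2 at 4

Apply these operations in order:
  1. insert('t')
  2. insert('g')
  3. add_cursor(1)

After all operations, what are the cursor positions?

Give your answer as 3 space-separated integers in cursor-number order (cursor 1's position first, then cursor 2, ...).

Answer: 4 8 1

Derivation:
After op 1 (insert('t')): buffer="oltumtz" (len 7), cursors c1@3 c2@6, authorship ..1..2.
After op 2 (insert('g')): buffer="oltgumtgz" (len 9), cursors c1@4 c2@8, authorship ..11..22.
After op 3 (add_cursor(1)): buffer="oltgumtgz" (len 9), cursors c3@1 c1@4 c2@8, authorship ..11..22.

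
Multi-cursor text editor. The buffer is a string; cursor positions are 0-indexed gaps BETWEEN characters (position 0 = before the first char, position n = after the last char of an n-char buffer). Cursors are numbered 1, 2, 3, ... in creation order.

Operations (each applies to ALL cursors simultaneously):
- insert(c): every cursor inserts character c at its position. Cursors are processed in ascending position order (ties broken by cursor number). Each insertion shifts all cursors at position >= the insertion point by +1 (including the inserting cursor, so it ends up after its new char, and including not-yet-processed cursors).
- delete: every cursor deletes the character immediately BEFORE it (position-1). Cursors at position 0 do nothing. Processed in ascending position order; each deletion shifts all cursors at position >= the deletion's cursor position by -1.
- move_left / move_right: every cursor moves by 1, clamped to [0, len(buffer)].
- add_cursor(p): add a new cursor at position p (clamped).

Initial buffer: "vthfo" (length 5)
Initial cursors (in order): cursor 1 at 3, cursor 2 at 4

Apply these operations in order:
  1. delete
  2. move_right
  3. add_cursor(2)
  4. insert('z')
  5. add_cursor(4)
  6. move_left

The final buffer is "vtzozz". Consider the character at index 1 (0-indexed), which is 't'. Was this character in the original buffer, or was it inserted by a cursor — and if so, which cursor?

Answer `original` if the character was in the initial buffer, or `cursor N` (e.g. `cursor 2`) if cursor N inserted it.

Answer: original

Derivation:
After op 1 (delete): buffer="vto" (len 3), cursors c1@2 c2@2, authorship ...
After op 2 (move_right): buffer="vto" (len 3), cursors c1@3 c2@3, authorship ...
After op 3 (add_cursor(2)): buffer="vto" (len 3), cursors c3@2 c1@3 c2@3, authorship ...
After op 4 (insert('z')): buffer="vtzozz" (len 6), cursors c3@3 c1@6 c2@6, authorship ..3.12
After op 5 (add_cursor(4)): buffer="vtzozz" (len 6), cursors c3@3 c4@4 c1@6 c2@6, authorship ..3.12
After op 6 (move_left): buffer="vtzozz" (len 6), cursors c3@2 c4@3 c1@5 c2@5, authorship ..3.12
Authorship (.=original, N=cursor N): . . 3 . 1 2
Index 1: author = original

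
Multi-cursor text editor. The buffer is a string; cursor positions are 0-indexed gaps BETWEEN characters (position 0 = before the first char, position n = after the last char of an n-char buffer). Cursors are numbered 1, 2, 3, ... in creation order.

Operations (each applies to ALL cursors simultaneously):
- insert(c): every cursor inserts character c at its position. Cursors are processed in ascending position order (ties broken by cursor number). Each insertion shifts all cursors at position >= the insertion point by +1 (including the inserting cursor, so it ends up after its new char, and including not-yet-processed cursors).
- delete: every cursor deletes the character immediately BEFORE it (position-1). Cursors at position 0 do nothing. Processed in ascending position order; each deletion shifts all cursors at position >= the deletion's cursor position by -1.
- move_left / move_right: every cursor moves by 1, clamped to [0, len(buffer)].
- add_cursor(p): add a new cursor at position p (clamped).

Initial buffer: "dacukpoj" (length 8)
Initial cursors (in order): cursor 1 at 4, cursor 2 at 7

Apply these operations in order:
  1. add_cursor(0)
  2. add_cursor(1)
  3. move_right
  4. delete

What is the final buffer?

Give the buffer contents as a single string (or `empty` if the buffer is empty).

Answer: cupo

Derivation:
After op 1 (add_cursor(0)): buffer="dacukpoj" (len 8), cursors c3@0 c1@4 c2@7, authorship ........
After op 2 (add_cursor(1)): buffer="dacukpoj" (len 8), cursors c3@0 c4@1 c1@4 c2@7, authorship ........
After op 3 (move_right): buffer="dacukpoj" (len 8), cursors c3@1 c4@2 c1@5 c2@8, authorship ........
After op 4 (delete): buffer="cupo" (len 4), cursors c3@0 c4@0 c1@2 c2@4, authorship ....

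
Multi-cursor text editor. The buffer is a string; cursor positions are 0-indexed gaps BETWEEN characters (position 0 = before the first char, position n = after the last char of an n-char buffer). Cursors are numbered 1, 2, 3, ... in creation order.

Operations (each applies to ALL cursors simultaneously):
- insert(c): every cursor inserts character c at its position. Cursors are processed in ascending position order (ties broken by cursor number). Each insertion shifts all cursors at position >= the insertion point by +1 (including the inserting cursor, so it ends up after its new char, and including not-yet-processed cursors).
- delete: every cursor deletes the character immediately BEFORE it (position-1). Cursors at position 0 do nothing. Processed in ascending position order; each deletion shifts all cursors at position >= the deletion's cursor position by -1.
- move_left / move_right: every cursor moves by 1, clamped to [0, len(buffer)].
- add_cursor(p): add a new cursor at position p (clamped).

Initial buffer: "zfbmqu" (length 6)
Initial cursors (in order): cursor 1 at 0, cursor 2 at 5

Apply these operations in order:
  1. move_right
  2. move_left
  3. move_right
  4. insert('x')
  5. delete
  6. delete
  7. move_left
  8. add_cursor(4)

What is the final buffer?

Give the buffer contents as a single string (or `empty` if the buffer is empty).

After op 1 (move_right): buffer="zfbmqu" (len 6), cursors c1@1 c2@6, authorship ......
After op 2 (move_left): buffer="zfbmqu" (len 6), cursors c1@0 c2@5, authorship ......
After op 3 (move_right): buffer="zfbmqu" (len 6), cursors c1@1 c2@6, authorship ......
After op 4 (insert('x')): buffer="zxfbmqux" (len 8), cursors c1@2 c2@8, authorship .1.....2
After op 5 (delete): buffer="zfbmqu" (len 6), cursors c1@1 c2@6, authorship ......
After op 6 (delete): buffer="fbmq" (len 4), cursors c1@0 c2@4, authorship ....
After op 7 (move_left): buffer="fbmq" (len 4), cursors c1@0 c2@3, authorship ....
After op 8 (add_cursor(4)): buffer="fbmq" (len 4), cursors c1@0 c2@3 c3@4, authorship ....

Answer: fbmq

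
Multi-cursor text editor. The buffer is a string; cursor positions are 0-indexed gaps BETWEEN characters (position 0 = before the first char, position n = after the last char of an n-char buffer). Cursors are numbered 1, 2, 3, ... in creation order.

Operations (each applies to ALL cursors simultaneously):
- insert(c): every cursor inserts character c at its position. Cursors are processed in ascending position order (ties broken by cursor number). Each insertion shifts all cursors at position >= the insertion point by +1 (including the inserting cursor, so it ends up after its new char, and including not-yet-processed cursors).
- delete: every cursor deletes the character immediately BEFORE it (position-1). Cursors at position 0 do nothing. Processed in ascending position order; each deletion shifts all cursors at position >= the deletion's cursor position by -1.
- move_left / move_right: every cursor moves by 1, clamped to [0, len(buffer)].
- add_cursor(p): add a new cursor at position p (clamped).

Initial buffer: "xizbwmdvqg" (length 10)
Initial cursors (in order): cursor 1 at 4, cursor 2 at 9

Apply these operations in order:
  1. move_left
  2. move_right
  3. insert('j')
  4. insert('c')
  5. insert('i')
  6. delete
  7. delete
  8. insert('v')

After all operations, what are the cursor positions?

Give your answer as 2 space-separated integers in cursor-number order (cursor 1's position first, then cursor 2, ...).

After op 1 (move_left): buffer="xizbwmdvqg" (len 10), cursors c1@3 c2@8, authorship ..........
After op 2 (move_right): buffer="xizbwmdvqg" (len 10), cursors c1@4 c2@9, authorship ..........
After op 3 (insert('j')): buffer="xizbjwmdvqjg" (len 12), cursors c1@5 c2@11, authorship ....1.....2.
After op 4 (insert('c')): buffer="xizbjcwmdvqjcg" (len 14), cursors c1@6 c2@13, authorship ....11.....22.
After op 5 (insert('i')): buffer="xizbjciwmdvqjcig" (len 16), cursors c1@7 c2@15, authorship ....111.....222.
After op 6 (delete): buffer="xizbjcwmdvqjcg" (len 14), cursors c1@6 c2@13, authorship ....11.....22.
After op 7 (delete): buffer="xizbjwmdvqjg" (len 12), cursors c1@5 c2@11, authorship ....1.....2.
After op 8 (insert('v')): buffer="xizbjvwmdvqjvg" (len 14), cursors c1@6 c2@13, authorship ....11.....22.

Answer: 6 13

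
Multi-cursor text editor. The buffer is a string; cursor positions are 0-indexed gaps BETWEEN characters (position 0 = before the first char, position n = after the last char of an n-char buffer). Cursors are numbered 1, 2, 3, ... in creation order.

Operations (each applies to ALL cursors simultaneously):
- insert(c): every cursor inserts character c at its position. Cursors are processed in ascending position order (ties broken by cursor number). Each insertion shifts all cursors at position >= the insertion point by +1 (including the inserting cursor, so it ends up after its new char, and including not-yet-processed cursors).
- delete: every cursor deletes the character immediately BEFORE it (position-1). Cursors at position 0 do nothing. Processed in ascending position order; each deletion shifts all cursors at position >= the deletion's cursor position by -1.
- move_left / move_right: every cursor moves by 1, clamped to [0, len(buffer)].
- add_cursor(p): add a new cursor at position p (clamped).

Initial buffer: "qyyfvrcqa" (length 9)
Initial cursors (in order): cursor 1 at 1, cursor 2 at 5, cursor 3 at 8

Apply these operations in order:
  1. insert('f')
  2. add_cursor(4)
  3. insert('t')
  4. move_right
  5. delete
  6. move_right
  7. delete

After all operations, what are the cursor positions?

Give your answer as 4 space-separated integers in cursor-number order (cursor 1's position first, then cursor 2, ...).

After op 1 (insert('f')): buffer="qfyyfvfrcqfa" (len 12), cursors c1@2 c2@7 c3@11, authorship .1....2...3.
After op 2 (add_cursor(4)): buffer="qfyyfvfrcqfa" (len 12), cursors c1@2 c4@4 c2@7 c3@11, authorship .1....2...3.
After op 3 (insert('t')): buffer="qftyytfvftrcqfta" (len 16), cursors c1@3 c4@6 c2@10 c3@15, authorship .11..4..22...33.
After op 4 (move_right): buffer="qftyytfvftrcqfta" (len 16), cursors c1@4 c4@7 c2@11 c3@16, authorship .11..4..22...33.
After op 5 (delete): buffer="qftytvftcqft" (len 12), cursors c1@3 c4@5 c2@8 c3@12, authorship .11.4.22..33
After op 6 (move_right): buffer="qftytvftcqft" (len 12), cursors c1@4 c4@6 c2@9 c3@12, authorship .11.4.22..33
After op 7 (delete): buffer="qfttftqf" (len 8), cursors c1@3 c4@4 c2@6 c3@8, authorship .11422.3

Answer: 3 6 8 4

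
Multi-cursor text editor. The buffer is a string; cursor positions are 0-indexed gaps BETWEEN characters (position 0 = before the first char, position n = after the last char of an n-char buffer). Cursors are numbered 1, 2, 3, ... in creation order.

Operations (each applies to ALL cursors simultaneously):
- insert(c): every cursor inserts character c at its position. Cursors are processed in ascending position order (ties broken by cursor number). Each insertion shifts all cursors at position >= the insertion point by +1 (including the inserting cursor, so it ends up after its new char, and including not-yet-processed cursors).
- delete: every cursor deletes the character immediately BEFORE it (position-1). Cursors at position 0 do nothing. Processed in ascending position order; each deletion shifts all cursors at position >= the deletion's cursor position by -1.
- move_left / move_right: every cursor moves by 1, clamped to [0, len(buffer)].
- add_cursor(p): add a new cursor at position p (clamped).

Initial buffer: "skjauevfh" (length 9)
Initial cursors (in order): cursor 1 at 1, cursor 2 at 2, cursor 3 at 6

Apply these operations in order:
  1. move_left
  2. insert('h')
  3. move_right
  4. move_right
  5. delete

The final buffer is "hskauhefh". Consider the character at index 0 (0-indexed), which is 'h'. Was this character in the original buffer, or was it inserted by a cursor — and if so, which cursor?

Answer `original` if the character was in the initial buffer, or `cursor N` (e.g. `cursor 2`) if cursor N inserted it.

Answer: cursor 1

Derivation:
After op 1 (move_left): buffer="skjauevfh" (len 9), cursors c1@0 c2@1 c3@5, authorship .........
After op 2 (insert('h')): buffer="hshkjauhevfh" (len 12), cursors c1@1 c2@3 c3@8, authorship 1.2....3....
After op 3 (move_right): buffer="hshkjauhevfh" (len 12), cursors c1@2 c2@4 c3@9, authorship 1.2....3....
After op 4 (move_right): buffer="hshkjauhevfh" (len 12), cursors c1@3 c2@5 c3@10, authorship 1.2....3....
After op 5 (delete): buffer="hskauhefh" (len 9), cursors c1@2 c2@3 c3@7, authorship 1....3...
Authorship (.=original, N=cursor N): 1 . . . . 3 . . .
Index 0: author = 1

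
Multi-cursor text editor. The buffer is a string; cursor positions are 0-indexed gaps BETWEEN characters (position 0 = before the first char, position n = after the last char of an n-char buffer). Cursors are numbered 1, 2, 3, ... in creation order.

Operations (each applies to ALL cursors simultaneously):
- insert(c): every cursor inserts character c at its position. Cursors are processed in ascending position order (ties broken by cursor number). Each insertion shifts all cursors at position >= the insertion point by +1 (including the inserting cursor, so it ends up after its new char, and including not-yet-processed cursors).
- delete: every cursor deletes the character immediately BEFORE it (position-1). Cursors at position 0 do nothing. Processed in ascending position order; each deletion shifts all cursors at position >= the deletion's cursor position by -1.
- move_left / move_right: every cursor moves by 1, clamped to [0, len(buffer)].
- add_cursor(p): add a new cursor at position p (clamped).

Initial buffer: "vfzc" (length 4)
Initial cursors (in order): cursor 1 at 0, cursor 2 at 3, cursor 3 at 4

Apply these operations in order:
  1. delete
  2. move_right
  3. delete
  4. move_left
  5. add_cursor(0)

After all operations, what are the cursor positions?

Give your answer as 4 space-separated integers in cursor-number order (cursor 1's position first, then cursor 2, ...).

After op 1 (delete): buffer="vf" (len 2), cursors c1@0 c2@2 c3@2, authorship ..
After op 2 (move_right): buffer="vf" (len 2), cursors c1@1 c2@2 c3@2, authorship ..
After op 3 (delete): buffer="" (len 0), cursors c1@0 c2@0 c3@0, authorship 
After op 4 (move_left): buffer="" (len 0), cursors c1@0 c2@0 c3@0, authorship 
After op 5 (add_cursor(0)): buffer="" (len 0), cursors c1@0 c2@0 c3@0 c4@0, authorship 

Answer: 0 0 0 0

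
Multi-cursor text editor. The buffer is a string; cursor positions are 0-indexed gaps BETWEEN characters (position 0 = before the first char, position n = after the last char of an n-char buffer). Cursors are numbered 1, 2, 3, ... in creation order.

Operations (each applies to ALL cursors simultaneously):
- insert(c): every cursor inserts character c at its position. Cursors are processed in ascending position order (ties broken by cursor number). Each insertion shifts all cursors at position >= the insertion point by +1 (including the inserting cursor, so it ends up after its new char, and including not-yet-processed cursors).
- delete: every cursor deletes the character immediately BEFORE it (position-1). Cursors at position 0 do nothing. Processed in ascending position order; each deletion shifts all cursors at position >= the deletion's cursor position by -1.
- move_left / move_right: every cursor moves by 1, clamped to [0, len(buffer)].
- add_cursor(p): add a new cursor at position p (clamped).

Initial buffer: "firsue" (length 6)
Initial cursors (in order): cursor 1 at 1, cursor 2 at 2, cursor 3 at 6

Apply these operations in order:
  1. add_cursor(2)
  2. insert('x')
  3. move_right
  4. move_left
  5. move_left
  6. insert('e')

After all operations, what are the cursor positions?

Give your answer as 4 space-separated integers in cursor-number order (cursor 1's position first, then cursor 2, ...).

After op 1 (add_cursor(2)): buffer="firsue" (len 6), cursors c1@1 c2@2 c4@2 c3@6, authorship ......
After op 2 (insert('x')): buffer="fxixxrsuex" (len 10), cursors c1@2 c2@5 c4@5 c3@10, authorship .1.24....3
After op 3 (move_right): buffer="fxixxrsuex" (len 10), cursors c1@3 c2@6 c4@6 c3@10, authorship .1.24....3
After op 4 (move_left): buffer="fxixxrsuex" (len 10), cursors c1@2 c2@5 c4@5 c3@9, authorship .1.24....3
After op 5 (move_left): buffer="fxixxrsuex" (len 10), cursors c1@1 c2@4 c4@4 c3@8, authorship .1.24....3
After op 6 (insert('e')): buffer="fexixeexrsueex" (len 14), cursors c1@2 c2@7 c4@7 c3@12, authorship .11.2244...3.3

Answer: 2 7 12 7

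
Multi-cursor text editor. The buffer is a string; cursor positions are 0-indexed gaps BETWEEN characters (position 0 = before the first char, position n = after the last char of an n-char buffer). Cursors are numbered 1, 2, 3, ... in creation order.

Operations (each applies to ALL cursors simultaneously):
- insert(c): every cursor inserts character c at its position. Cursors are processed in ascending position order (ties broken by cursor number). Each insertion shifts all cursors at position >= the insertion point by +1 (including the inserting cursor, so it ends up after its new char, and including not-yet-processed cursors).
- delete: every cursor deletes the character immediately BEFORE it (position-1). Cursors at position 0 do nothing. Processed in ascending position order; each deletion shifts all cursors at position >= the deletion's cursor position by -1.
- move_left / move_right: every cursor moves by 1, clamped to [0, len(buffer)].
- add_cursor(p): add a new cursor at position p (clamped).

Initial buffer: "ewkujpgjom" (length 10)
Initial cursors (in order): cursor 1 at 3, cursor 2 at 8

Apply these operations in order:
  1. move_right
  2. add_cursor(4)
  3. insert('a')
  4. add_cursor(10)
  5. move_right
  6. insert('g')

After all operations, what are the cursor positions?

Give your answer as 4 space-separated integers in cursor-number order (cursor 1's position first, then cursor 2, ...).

Answer: 9 17 9 14

Derivation:
After op 1 (move_right): buffer="ewkujpgjom" (len 10), cursors c1@4 c2@9, authorship ..........
After op 2 (add_cursor(4)): buffer="ewkujpgjom" (len 10), cursors c1@4 c3@4 c2@9, authorship ..........
After op 3 (insert('a')): buffer="ewkuaajpgjoam" (len 13), cursors c1@6 c3@6 c2@12, authorship ....13.....2.
After op 4 (add_cursor(10)): buffer="ewkuaajpgjoam" (len 13), cursors c1@6 c3@6 c4@10 c2@12, authorship ....13.....2.
After op 5 (move_right): buffer="ewkuaajpgjoam" (len 13), cursors c1@7 c3@7 c4@11 c2@13, authorship ....13.....2.
After op 6 (insert('g')): buffer="ewkuaajggpgjogamg" (len 17), cursors c1@9 c3@9 c4@14 c2@17, authorship ....13.13....42.2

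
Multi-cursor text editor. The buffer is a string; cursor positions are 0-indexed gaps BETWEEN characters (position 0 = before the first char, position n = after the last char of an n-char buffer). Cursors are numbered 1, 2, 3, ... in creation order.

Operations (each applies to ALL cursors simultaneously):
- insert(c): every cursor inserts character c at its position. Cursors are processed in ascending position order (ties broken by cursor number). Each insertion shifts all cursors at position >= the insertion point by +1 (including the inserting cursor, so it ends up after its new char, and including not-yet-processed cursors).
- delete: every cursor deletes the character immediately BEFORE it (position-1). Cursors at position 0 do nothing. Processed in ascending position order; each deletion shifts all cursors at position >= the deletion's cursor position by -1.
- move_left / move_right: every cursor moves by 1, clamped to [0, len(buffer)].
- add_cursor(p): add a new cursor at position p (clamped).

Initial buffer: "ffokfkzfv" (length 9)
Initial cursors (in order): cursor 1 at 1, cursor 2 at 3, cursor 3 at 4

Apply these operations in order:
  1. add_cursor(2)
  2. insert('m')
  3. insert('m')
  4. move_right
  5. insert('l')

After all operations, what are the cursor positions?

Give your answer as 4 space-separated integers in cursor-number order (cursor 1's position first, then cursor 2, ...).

Answer: 5 13 17 9

Derivation:
After op 1 (add_cursor(2)): buffer="ffokfkzfv" (len 9), cursors c1@1 c4@2 c2@3 c3@4, authorship .........
After op 2 (insert('m')): buffer="fmfmomkmfkzfv" (len 13), cursors c1@2 c4@4 c2@6 c3@8, authorship .1.4.2.3.....
After op 3 (insert('m')): buffer="fmmfmmommkmmfkzfv" (len 17), cursors c1@3 c4@6 c2@9 c3@12, authorship .11.44.22.33.....
After op 4 (move_right): buffer="fmmfmmommkmmfkzfv" (len 17), cursors c1@4 c4@7 c2@10 c3@13, authorship .11.44.22.33.....
After op 5 (insert('l')): buffer="fmmflmmolmmklmmflkzfv" (len 21), cursors c1@5 c4@9 c2@13 c3@17, authorship .11.144.422.233.3....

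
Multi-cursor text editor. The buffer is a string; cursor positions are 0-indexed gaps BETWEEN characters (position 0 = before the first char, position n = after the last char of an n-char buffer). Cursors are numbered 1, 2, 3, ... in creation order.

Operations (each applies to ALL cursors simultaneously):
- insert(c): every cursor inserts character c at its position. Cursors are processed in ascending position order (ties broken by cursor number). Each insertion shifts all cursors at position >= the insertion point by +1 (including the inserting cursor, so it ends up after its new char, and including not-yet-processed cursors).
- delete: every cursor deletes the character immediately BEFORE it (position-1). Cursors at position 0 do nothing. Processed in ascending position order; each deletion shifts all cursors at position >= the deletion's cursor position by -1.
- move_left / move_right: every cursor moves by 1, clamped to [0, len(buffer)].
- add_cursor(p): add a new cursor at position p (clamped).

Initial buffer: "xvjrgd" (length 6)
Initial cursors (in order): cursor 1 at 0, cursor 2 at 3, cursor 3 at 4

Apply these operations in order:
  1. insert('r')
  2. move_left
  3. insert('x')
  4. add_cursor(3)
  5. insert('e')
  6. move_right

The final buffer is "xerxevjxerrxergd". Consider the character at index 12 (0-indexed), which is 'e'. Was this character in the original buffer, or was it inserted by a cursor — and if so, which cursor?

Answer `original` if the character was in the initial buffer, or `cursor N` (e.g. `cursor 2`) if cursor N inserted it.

Answer: cursor 3

Derivation:
After op 1 (insert('r')): buffer="rxvjrrrgd" (len 9), cursors c1@1 c2@5 c3@7, authorship 1...2.3..
After op 2 (move_left): buffer="rxvjrrrgd" (len 9), cursors c1@0 c2@4 c3@6, authorship 1...2.3..
After op 3 (insert('x')): buffer="xrxvjxrrxrgd" (len 12), cursors c1@1 c2@6 c3@9, authorship 11...22.33..
After op 4 (add_cursor(3)): buffer="xrxvjxrrxrgd" (len 12), cursors c1@1 c4@3 c2@6 c3@9, authorship 11...22.33..
After op 5 (insert('e')): buffer="xerxevjxerrxergd" (len 16), cursors c1@2 c4@5 c2@9 c3@13, authorship 111.4..222.333..
After op 6 (move_right): buffer="xerxevjxerrxergd" (len 16), cursors c1@3 c4@6 c2@10 c3@14, authorship 111.4..222.333..
Authorship (.=original, N=cursor N): 1 1 1 . 4 . . 2 2 2 . 3 3 3 . .
Index 12: author = 3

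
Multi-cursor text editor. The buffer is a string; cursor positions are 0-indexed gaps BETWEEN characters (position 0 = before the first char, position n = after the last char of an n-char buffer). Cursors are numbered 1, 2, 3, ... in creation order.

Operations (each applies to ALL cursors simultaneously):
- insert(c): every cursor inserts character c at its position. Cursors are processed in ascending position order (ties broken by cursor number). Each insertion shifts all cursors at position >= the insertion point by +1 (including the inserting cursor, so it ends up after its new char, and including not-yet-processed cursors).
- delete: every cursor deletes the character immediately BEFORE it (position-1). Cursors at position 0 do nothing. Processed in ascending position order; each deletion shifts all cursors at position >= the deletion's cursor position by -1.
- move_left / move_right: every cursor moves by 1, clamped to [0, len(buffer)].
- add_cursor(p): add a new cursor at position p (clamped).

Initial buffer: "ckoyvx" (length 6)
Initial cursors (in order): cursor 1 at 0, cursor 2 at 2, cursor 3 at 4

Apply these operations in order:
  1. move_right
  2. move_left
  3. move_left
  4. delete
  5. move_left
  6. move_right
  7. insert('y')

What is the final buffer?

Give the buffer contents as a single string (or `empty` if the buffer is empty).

After op 1 (move_right): buffer="ckoyvx" (len 6), cursors c1@1 c2@3 c3@5, authorship ......
After op 2 (move_left): buffer="ckoyvx" (len 6), cursors c1@0 c2@2 c3@4, authorship ......
After op 3 (move_left): buffer="ckoyvx" (len 6), cursors c1@0 c2@1 c3@3, authorship ......
After op 4 (delete): buffer="kyvx" (len 4), cursors c1@0 c2@0 c3@1, authorship ....
After op 5 (move_left): buffer="kyvx" (len 4), cursors c1@0 c2@0 c3@0, authorship ....
After op 6 (move_right): buffer="kyvx" (len 4), cursors c1@1 c2@1 c3@1, authorship ....
After op 7 (insert('y')): buffer="kyyyyvx" (len 7), cursors c1@4 c2@4 c3@4, authorship .123...

Answer: kyyyyvx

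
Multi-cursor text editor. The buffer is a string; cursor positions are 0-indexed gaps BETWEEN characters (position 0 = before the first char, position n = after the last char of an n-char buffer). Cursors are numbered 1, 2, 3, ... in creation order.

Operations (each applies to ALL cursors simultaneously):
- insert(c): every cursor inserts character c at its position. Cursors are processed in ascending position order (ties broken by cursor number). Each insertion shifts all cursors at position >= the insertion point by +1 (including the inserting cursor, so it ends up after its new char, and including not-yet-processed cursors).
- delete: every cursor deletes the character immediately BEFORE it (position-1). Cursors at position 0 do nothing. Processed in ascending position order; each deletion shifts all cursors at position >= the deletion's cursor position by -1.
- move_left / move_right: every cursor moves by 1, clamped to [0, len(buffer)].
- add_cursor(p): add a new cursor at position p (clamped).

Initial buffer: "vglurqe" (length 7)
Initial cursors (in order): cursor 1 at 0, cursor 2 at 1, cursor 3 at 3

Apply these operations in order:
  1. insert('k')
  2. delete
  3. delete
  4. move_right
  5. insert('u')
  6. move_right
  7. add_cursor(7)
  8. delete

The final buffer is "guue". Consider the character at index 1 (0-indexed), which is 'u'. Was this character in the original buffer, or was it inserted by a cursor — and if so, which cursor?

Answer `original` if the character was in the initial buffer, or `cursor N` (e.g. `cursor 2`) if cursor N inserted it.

After op 1 (insert('k')): buffer="kvkglkurqe" (len 10), cursors c1@1 c2@3 c3@6, authorship 1.2..3....
After op 2 (delete): buffer="vglurqe" (len 7), cursors c1@0 c2@1 c3@3, authorship .......
After op 3 (delete): buffer="gurqe" (len 5), cursors c1@0 c2@0 c3@1, authorship .....
After op 4 (move_right): buffer="gurqe" (len 5), cursors c1@1 c2@1 c3@2, authorship .....
After op 5 (insert('u')): buffer="guuuurqe" (len 8), cursors c1@3 c2@3 c3@5, authorship .12.3...
After op 6 (move_right): buffer="guuuurqe" (len 8), cursors c1@4 c2@4 c3@6, authorship .12.3...
After op 7 (add_cursor(7)): buffer="guuuurqe" (len 8), cursors c1@4 c2@4 c3@6 c4@7, authorship .12.3...
After op 8 (delete): buffer="guue" (len 4), cursors c1@2 c2@2 c3@3 c4@3, authorship .13.
Authorship (.=original, N=cursor N): . 1 3 .
Index 1: author = 1

Answer: cursor 1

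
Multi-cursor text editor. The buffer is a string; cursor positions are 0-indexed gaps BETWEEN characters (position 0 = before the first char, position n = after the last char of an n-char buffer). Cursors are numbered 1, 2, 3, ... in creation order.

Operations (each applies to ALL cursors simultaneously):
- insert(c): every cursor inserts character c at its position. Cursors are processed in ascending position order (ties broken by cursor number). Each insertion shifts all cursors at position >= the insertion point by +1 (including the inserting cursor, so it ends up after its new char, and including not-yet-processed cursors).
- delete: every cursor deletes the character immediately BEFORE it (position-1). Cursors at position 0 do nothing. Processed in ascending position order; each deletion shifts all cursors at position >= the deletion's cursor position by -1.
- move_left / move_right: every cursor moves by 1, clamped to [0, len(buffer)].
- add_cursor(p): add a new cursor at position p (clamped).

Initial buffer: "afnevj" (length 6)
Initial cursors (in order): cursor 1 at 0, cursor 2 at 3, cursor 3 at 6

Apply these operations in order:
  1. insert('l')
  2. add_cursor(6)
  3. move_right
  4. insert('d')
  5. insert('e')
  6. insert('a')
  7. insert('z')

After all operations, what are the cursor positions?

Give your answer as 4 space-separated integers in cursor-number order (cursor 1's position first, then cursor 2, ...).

Answer: 6 14 25 19

Derivation:
After op 1 (insert('l')): buffer="lafnlevjl" (len 9), cursors c1@1 c2@5 c3@9, authorship 1...2...3
After op 2 (add_cursor(6)): buffer="lafnlevjl" (len 9), cursors c1@1 c2@5 c4@6 c3@9, authorship 1...2...3
After op 3 (move_right): buffer="lafnlevjl" (len 9), cursors c1@2 c2@6 c4@7 c3@9, authorship 1...2...3
After op 4 (insert('d')): buffer="ladfnledvdjld" (len 13), cursors c1@3 c2@8 c4@10 c3@13, authorship 1.1..2.2.4.33
After op 5 (insert('e')): buffer="ladefnledevdejlde" (len 17), cursors c1@4 c2@10 c4@13 c3@17, authorship 1.11..2.22.44.333
After op 6 (insert('a')): buffer="ladeafnledeavdeajldea" (len 21), cursors c1@5 c2@12 c4@16 c3@21, authorship 1.111..2.222.444.3333
After op 7 (insert('z')): buffer="ladeazfnledeazvdeazjldeaz" (len 25), cursors c1@6 c2@14 c4@19 c3@25, authorship 1.1111..2.2222.4444.33333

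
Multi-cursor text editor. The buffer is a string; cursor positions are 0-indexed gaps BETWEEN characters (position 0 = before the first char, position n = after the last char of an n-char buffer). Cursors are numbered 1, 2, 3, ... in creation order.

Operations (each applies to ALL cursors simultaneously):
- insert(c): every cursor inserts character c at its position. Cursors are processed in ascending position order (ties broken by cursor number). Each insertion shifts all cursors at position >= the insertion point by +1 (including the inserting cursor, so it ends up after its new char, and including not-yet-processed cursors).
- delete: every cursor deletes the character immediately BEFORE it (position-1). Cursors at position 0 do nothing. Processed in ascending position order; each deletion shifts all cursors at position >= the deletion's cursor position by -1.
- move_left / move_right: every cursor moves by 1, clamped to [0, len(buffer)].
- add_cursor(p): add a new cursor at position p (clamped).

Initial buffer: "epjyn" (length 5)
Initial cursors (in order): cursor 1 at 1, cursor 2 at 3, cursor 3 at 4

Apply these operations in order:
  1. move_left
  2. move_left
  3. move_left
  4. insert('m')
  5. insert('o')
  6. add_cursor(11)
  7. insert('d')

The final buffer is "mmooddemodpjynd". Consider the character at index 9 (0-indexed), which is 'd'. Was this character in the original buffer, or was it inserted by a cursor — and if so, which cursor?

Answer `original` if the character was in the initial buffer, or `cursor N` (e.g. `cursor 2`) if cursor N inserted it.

Answer: cursor 3

Derivation:
After op 1 (move_left): buffer="epjyn" (len 5), cursors c1@0 c2@2 c3@3, authorship .....
After op 2 (move_left): buffer="epjyn" (len 5), cursors c1@0 c2@1 c3@2, authorship .....
After op 3 (move_left): buffer="epjyn" (len 5), cursors c1@0 c2@0 c3@1, authorship .....
After op 4 (insert('m')): buffer="mmempjyn" (len 8), cursors c1@2 c2@2 c3@4, authorship 12.3....
After op 5 (insert('o')): buffer="mmooemopjyn" (len 11), cursors c1@4 c2@4 c3@7, authorship 1212.33....
After op 6 (add_cursor(11)): buffer="mmooemopjyn" (len 11), cursors c1@4 c2@4 c3@7 c4@11, authorship 1212.33....
After op 7 (insert('d')): buffer="mmooddemodpjynd" (len 15), cursors c1@6 c2@6 c3@10 c4@15, authorship 121212.333....4
Authorship (.=original, N=cursor N): 1 2 1 2 1 2 . 3 3 3 . . . . 4
Index 9: author = 3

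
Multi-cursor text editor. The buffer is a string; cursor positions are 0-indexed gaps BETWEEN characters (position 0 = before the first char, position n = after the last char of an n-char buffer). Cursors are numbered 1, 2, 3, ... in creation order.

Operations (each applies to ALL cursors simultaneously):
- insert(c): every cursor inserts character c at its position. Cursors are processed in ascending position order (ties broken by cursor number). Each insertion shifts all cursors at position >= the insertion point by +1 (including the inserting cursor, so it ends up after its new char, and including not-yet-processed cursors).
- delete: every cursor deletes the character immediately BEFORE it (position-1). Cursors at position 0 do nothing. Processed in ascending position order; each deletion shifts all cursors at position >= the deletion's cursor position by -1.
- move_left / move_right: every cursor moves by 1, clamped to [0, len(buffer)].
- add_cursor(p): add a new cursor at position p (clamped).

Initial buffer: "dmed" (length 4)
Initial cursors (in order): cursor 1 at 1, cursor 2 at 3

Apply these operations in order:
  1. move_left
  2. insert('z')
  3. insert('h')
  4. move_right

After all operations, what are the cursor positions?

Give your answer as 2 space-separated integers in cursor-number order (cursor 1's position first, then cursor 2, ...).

After op 1 (move_left): buffer="dmed" (len 4), cursors c1@0 c2@2, authorship ....
After op 2 (insert('z')): buffer="zdmzed" (len 6), cursors c1@1 c2@4, authorship 1..2..
After op 3 (insert('h')): buffer="zhdmzhed" (len 8), cursors c1@2 c2@6, authorship 11..22..
After op 4 (move_right): buffer="zhdmzhed" (len 8), cursors c1@3 c2@7, authorship 11..22..

Answer: 3 7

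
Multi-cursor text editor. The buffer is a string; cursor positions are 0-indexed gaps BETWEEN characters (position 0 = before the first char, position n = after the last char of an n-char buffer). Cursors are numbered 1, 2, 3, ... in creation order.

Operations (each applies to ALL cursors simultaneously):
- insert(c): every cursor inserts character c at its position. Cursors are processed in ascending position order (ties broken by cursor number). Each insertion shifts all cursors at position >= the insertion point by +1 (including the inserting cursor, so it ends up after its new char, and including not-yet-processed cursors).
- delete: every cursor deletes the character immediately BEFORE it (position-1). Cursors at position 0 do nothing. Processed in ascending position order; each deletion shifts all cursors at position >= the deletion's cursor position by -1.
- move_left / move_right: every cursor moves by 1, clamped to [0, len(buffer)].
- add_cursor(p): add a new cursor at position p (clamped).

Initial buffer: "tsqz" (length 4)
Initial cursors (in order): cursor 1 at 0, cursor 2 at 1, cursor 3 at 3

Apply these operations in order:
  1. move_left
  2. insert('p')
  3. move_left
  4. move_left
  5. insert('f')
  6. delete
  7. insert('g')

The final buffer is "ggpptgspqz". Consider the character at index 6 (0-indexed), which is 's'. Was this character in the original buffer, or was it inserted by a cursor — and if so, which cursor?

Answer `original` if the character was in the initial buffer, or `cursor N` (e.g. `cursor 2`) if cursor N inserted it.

After op 1 (move_left): buffer="tsqz" (len 4), cursors c1@0 c2@0 c3@2, authorship ....
After op 2 (insert('p')): buffer="pptspqz" (len 7), cursors c1@2 c2@2 c3@5, authorship 12..3..
After op 3 (move_left): buffer="pptspqz" (len 7), cursors c1@1 c2@1 c3@4, authorship 12..3..
After op 4 (move_left): buffer="pptspqz" (len 7), cursors c1@0 c2@0 c3@3, authorship 12..3..
After op 5 (insert('f')): buffer="ffpptfspqz" (len 10), cursors c1@2 c2@2 c3@6, authorship 1212.3.3..
After op 6 (delete): buffer="pptspqz" (len 7), cursors c1@0 c2@0 c3@3, authorship 12..3..
After op 7 (insert('g')): buffer="ggpptgspqz" (len 10), cursors c1@2 c2@2 c3@6, authorship 1212.3.3..
Authorship (.=original, N=cursor N): 1 2 1 2 . 3 . 3 . .
Index 6: author = original

Answer: original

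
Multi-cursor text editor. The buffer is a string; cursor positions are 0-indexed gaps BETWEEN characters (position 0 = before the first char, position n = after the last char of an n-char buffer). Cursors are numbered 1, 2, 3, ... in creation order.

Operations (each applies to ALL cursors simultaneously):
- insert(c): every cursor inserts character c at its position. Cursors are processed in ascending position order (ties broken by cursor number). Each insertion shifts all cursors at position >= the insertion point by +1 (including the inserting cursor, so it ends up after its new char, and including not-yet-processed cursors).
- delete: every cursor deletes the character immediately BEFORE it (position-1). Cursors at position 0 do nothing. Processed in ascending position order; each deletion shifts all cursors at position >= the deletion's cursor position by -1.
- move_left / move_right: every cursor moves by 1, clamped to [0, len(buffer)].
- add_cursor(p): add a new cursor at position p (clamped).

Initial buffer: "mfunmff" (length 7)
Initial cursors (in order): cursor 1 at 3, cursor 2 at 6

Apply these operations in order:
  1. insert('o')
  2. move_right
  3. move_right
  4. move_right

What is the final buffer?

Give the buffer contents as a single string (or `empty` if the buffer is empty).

After op 1 (insert('o')): buffer="mfuonmfof" (len 9), cursors c1@4 c2@8, authorship ...1...2.
After op 2 (move_right): buffer="mfuonmfof" (len 9), cursors c1@5 c2@9, authorship ...1...2.
After op 3 (move_right): buffer="mfuonmfof" (len 9), cursors c1@6 c2@9, authorship ...1...2.
After op 4 (move_right): buffer="mfuonmfof" (len 9), cursors c1@7 c2@9, authorship ...1...2.

Answer: mfuonmfof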